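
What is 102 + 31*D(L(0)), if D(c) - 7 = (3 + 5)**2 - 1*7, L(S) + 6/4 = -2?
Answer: 2086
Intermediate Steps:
L(S) = -7/2 (L(S) = -3/2 - 2 = -7/2)
D(c) = 64 (D(c) = 7 + ((3 + 5)**2 - 1*7) = 7 + (8**2 - 7) = 7 + (64 - 7) = 7 + 57 = 64)
102 + 31*D(L(0)) = 102 + 31*64 = 102 + 1984 = 2086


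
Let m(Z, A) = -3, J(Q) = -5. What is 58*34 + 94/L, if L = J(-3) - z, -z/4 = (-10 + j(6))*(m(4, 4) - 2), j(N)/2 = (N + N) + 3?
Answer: 798566/405 ≈ 1971.8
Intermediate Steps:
j(N) = 6 + 4*N (j(N) = 2*((N + N) + 3) = 2*(2*N + 3) = 2*(3 + 2*N) = 6 + 4*N)
z = 400 (z = -4*(-10 + (6 + 4*6))*(-3 - 2) = -4*(-10 + (6 + 24))*(-5) = -4*(-10 + 30)*(-5) = -80*(-5) = -4*(-100) = 400)
L = -405 (L = -5 - 1*400 = -5 - 400 = -405)
58*34 + 94/L = 58*34 + 94/(-405) = 1972 + 94*(-1/405) = 1972 - 94/405 = 798566/405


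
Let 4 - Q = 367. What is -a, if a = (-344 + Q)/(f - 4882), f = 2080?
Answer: -707/2802 ≈ -0.25232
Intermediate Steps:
Q = -363 (Q = 4 - 1*367 = 4 - 367 = -363)
a = 707/2802 (a = (-344 - 363)/(2080 - 4882) = -707/(-2802) = -707*(-1/2802) = 707/2802 ≈ 0.25232)
-a = -1*707/2802 = -707/2802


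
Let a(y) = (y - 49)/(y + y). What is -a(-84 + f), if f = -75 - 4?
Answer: -106/163 ≈ -0.65031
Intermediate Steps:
f = -79
a(y) = (-49 + y)/(2*y) (a(y) = (-49 + y)/((2*y)) = (-49 + y)*(1/(2*y)) = (-49 + y)/(2*y))
-a(-84 + f) = -(-49 + (-84 - 79))/(2*(-84 - 79)) = -(-49 - 163)/(2*(-163)) = -(-1)*(-212)/(2*163) = -1*106/163 = -106/163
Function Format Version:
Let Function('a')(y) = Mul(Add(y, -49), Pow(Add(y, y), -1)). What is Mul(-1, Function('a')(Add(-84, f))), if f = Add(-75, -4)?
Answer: Rational(-106, 163) ≈ -0.65031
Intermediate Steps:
f = -79
Function('a')(y) = Mul(Rational(1, 2), Pow(y, -1), Add(-49, y)) (Function('a')(y) = Mul(Add(-49, y), Pow(Mul(2, y), -1)) = Mul(Add(-49, y), Mul(Rational(1, 2), Pow(y, -1))) = Mul(Rational(1, 2), Pow(y, -1), Add(-49, y)))
Mul(-1, Function('a')(Add(-84, f))) = Mul(-1, Mul(Rational(1, 2), Pow(Add(-84, -79), -1), Add(-49, Add(-84, -79)))) = Mul(-1, Mul(Rational(1, 2), Pow(-163, -1), Add(-49, -163))) = Mul(-1, Mul(Rational(1, 2), Rational(-1, 163), -212)) = Mul(-1, Rational(106, 163)) = Rational(-106, 163)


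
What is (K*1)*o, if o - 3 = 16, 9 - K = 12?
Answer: -57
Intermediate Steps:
K = -3 (K = 9 - 1*12 = 9 - 12 = -3)
o = 19 (o = 3 + 16 = 19)
(K*1)*o = -3*1*19 = -3*19 = -57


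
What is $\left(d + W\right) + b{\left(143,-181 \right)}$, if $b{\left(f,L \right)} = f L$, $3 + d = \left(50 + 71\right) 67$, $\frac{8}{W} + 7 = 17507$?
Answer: $- \frac{77783123}{4375} \approx -17779.0$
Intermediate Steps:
$W = \frac{2}{4375}$ ($W = \frac{8}{-7 + 17507} = \frac{8}{17500} = 8 \cdot \frac{1}{17500} = \frac{2}{4375} \approx 0.00045714$)
$d = 8104$ ($d = -3 + \left(50 + 71\right) 67 = -3 + 121 \cdot 67 = -3 + 8107 = 8104$)
$b{\left(f,L \right)} = L f$
$\left(d + W\right) + b{\left(143,-181 \right)} = \left(8104 + \frac{2}{4375}\right) - 25883 = \frac{35455002}{4375} - 25883 = - \frac{77783123}{4375}$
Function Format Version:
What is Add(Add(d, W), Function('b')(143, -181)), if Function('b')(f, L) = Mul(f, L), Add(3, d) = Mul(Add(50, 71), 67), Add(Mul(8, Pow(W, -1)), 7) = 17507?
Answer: Rational(-77783123, 4375) ≈ -17779.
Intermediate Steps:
W = Rational(2, 4375) (W = Mul(8, Pow(Add(-7, 17507), -1)) = Mul(8, Pow(17500, -1)) = Mul(8, Rational(1, 17500)) = Rational(2, 4375) ≈ 0.00045714)
d = 8104 (d = Add(-3, Mul(Add(50, 71), 67)) = Add(-3, Mul(121, 67)) = Add(-3, 8107) = 8104)
Function('b')(f, L) = Mul(L, f)
Add(Add(d, W), Function('b')(143, -181)) = Add(Add(8104, Rational(2, 4375)), Mul(-181, 143)) = Add(Rational(35455002, 4375), -25883) = Rational(-77783123, 4375)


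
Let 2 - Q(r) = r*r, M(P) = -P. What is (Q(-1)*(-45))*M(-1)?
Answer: -45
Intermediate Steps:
Q(r) = 2 - r² (Q(r) = 2 - r*r = 2 - r²)
(Q(-1)*(-45))*M(-1) = ((2 - 1*(-1)²)*(-45))*(-1*(-1)) = ((2 - 1*1)*(-45))*1 = ((2 - 1)*(-45))*1 = (1*(-45))*1 = -45*1 = -45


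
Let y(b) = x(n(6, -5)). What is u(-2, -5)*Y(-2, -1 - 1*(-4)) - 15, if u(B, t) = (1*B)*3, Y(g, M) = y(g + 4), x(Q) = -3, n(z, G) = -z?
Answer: 3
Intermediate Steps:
y(b) = -3
Y(g, M) = -3
u(B, t) = 3*B (u(B, t) = B*3 = 3*B)
u(-2, -5)*Y(-2, -1 - 1*(-4)) - 15 = (3*(-2))*(-3) - 15 = -6*(-3) - 15 = 18 - 15 = 3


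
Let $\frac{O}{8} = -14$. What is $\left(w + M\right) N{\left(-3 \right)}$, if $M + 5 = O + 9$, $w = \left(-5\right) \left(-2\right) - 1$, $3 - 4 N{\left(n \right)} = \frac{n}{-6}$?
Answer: $- \frac{495}{8} \approx -61.875$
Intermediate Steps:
$O = -112$ ($O = 8 \left(-14\right) = -112$)
$N{\left(n \right)} = \frac{3}{4} + \frac{n}{24}$ ($N{\left(n \right)} = \frac{3}{4} - \frac{n \frac{1}{-6}}{4} = \frac{3}{4} - \frac{n \left(- \frac{1}{6}\right)}{4} = \frac{3}{4} - \frac{\left(- \frac{1}{6}\right) n}{4} = \frac{3}{4} + \frac{n}{24}$)
$w = 9$ ($w = 10 - 1 = 9$)
$M = -108$ ($M = -5 + \left(-112 + 9\right) = -5 - 103 = -108$)
$\left(w + M\right) N{\left(-3 \right)} = \left(9 - 108\right) \left(\frac{3}{4} + \frac{1}{24} \left(-3\right)\right) = - 99 \left(\frac{3}{4} - \frac{1}{8}\right) = \left(-99\right) \frac{5}{8} = - \frac{495}{8}$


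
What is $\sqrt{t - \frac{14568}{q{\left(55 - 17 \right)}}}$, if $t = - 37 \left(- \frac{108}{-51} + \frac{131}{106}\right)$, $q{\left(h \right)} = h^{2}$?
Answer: $\frac{i \sqrt{157277181470}}{34238} \approx 11.583 i$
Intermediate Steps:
$t = - \frac{223591}{1802}$ ($t = - 37 \left(\left(-108\right) \left(- \frac{1}{51}\right) + 131 \cdot \frac{1}{106}\right) = - 37 \left(\frac{36}{17} + \frac{131}{106}\right) = \left(-37\right) \frac{6043}{1802} = - \frac{223591}{1802} \approx -124.08$)
$\sqrt{t - \frac{14568}{q{\left(55 - 17 \right)}}} = \sqrt{- \frac{223591}{1802} - \frac{14568}{\left(55 - 17\right)^{2}}} = \sqrt{- \frac{223591}{1802} - \frac{14568}{38^{2}}} = \sqrt{- \frac{223591}{1802} - \frac{14568}{1444}} = \sqrt{- \frac{223591}{1802} - \frac{3642}{361}} = \sqrt{- \frac{87279235}{650522}} = \frac{i \sqrt{157277181470}}{34238}$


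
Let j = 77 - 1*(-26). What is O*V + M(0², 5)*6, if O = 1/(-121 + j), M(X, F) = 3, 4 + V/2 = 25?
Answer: 47/3 ≈ 15.667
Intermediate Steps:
V = 42 (V = -8 + 2*25 = -8 + 50 = 42)
j = 103 (j = 77 + 26 = 103)
O = -1/18 (O = 1/(-121 + 103) = 1/(-18) = -1/18 ≈ -0.055556)
O*V + M(0², 5)*6 = -1/18*42 + 3*6 = -7/3 + 18 = 47/3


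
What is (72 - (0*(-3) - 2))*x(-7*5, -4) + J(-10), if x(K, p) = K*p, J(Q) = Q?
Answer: 10350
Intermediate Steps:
(72 - (0*(-3) - 2))*x(-7*5, -4) + J(-10) = (72 - (0*(-3) - 2))*(-7*5*(-4)) - 10 = (72 - (0 - 2))*(-35*(-4)) - 10 = (72 - 1*(-2))*140 - 10 = (72 + 2)*140 - 10 = 74*140 - 10 = 10360 - 10 = 10350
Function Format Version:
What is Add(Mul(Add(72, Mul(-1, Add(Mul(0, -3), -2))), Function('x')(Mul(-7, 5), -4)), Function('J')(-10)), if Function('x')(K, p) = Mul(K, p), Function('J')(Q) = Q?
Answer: 10350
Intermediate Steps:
Add(Mul(Add(72, Mul(-1, Add(Mul(0, -3), -2))), Function('x')(Mul(-7, 5), -4)), Function('J')(-10)) = Add(Mul(Add(72, Mul(-1, Add(Mul(0, -3), -2))), Mul(Mul(-7, 5), -4)), -10) = Add(Mul(Add(72, Mul(-1, Add(0, -2))), Mul(-35, -4)), -10) = Add(Mul(Add(72, Mul(-1, -2)), 140), -10) = Add(Mul(Add(72, 2), 140), -10) = Add(Mul(74, 140), -10) = Add(10360, -10) = 10350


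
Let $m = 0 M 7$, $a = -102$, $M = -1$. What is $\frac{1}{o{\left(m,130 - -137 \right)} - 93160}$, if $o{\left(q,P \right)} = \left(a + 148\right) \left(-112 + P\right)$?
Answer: $- \frac{1}{86030} \approx -1.1624 \cdot 10^{-5}$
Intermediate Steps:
$m = 0$ ($m = 0 \left(-1\right) 7 = 0 \cdot 7 = 0$)
$o{\left(q,P \right)} = -5152 + 46 P$ ($o{\left(q,P \right)} = \left(-102 + 148\right) \left(-112 + P\right) = 46 \left(-112 + P\right) = -5152 + 46 P$)
$\frac{1}{o{\left(m,130 - -137 \right)} - 93160} = \frac{1}{\left(-5152 + 46 \left(130 - -137\right)\right) - 93160} = \frac{1}{\left(-5152 + 46 \left(130 + 137\right)\right) - 93160} = \frac{1}{\left(-5152 + 46 \cdot 267\right) - 93160} = \frac{1}{\left(-5152 + 12282\right) - 93160} = \frac{1}{7130 - 93160} = \frac{1}{-86030} = - \frac{1}{86030}$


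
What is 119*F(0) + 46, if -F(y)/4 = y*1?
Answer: 46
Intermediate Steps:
F(y) = -4*y
119*F(0) + 46 = 119*(-4*0) + 46 = 119*0 + 46 = 0 + 46 = 46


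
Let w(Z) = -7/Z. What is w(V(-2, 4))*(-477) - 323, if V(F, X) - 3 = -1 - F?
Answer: 2047/4 ≈ 511.75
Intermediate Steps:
V(F, X) = 2 - F (V(F, X) = 3 + (-1 - F) = 2 - F)
w(V(-2, 4))*(-477) - 323 = -7/(2 - 1*(-2))*(-477) - 323 = -7/(2 + 2)*(-477) - 323 = -7/4*(-477) - 323 = 3339/4 - 323 = 2047/4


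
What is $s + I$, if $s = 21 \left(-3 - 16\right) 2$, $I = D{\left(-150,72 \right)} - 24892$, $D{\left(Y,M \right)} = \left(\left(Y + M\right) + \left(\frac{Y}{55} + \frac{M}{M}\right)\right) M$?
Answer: $- \frac{345734}{11} \approx -31430.0$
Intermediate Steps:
$D{\left(Y,M \right)} = M \left(1 + M + \frac{56 Y}{55}\right)$ ($D{\left(Y,M \right)} = \left(\left(M + Y\right) + \left(Y \frac{1}{55} + 1\right)\right) M = \left(\left(M + Y\right) + \left(\frac{Y}{55} + 1\right)\right) M = \left(\left(M + Y\right) + \left(1 + \frac{Y}{55}\right)\right) M = \left(1 + M + \frac{56 Y}{55}\right) M = M \left(1 + M + \frac{56 Y}{55}\right)$)
$I = - \frac{336956}{11}$ ($I = \frac{1}{55} \cdot 72 \left(55 + 55 \cdot 72 + 56 \left(-150\right)\right) - 24892 = \frac{1}{55} \cdot 72 \left(55 + 3960 - 8400\right) - 24892 = \frac{1}{55} \cdot 72 \left(-4385\right) - 24892 = - \frac{63144}{11} - 24892 = - \frac{336956}{11} \approx -30632.0$)
$s = -798$ ($s = 21 \left(-19\right) 2 = \left(-399\right) 2 = -798$)
$s + I = -798 - \frac{336956}{11} = - \frac{345734}{11}$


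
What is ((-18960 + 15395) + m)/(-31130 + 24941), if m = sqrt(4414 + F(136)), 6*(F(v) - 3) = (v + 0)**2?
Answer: 3565/6189 - sqrt(67497)/18567 ≈ 0.56203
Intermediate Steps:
F(v) = 3 + v**2/6 (F(v) = 3 + (v + 0)**2/6 = 3 + v**2/6)
m = sqrt(67497)/3 (m = sqrt(4414 + (3 + (1/6)*136**2)) = sqrt(4414 + (3 + (1/6)*18496)) = sqrt(4414 + (3 + 9248/3)) = sqrt(4414 + 9257/3) = sqrt(22499/3) = sqrt(67497)/3 ≈ 86.601)
((-18960 + 15395) + m)/(-31130 + 24941) = ((-18960 + 15395) + sqrt(67497)/3)/(-31130 + 24941) = (-3565 + sqrt(67497)/3)/(-6189) = (-3565 + sqrt(67497)/3)*(-1/6189) = 3565/6189 - sqrt(67497)/18567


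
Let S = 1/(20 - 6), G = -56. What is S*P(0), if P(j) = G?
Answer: -4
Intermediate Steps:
P(j) = -56
S = 1/14 ≈ 0.071429
S*P(0) = (1/14)*(-56) = -4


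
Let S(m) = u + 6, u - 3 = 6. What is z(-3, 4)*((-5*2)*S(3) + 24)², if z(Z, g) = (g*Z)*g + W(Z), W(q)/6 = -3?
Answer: -1047816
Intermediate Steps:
u = 9 (u = 3 + 6 = 9)
S(m) = 15 (S(m) = 9 + 6 = 15)
W(q) = -18 (W(q) = 6*(-3) = -18)
z(Z, g) = -18 + Z*g² (z(Z, g) = (g*Z)*g - 18 = (Z*g)*g - 18 = Z*g² - 18 = -18 + Z*g²)
z(-3, 4)*((-5*2)*S(3) + 24)² = (-18 - 3*4²)*(-5*2*15 + 24)² = (-18 - 3*16)*(-10*15 + 24)² = (-18 - 48)*(-150 + 24)² = -66*(-126)² = -66*15876 = -1047816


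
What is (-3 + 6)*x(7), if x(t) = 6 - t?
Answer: -3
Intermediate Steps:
(-3 + 6)*x(7) = (-3 + 6)*(6 - 1*7) = 3*(6 - 7) = 3*(-1) = -3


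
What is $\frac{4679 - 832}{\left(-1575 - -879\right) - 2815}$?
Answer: $- \frac{3847}{3511} \approx -1.0957$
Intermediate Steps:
$\frac{4679 - 832}{\left(-1575 - -879\right) - 2815} = \frac{3847}{\left(-1575 + 879\right) - 2815} = \frac{3847}{-696 - 2815} = \frac{3847}{-3511} = 3847 \left(- \frac{1}{3511}\right) = - \frac{3847}{3511}$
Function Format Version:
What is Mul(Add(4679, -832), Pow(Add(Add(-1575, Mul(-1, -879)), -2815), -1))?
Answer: Rational(-3847, 3511) ≈ -1.0957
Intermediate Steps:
Mul(Add(4679, -832), Pow(Add(Add(-1575, Mul(-1, -879)), -2815), -1)) = Mul(3847, Pow(Add(Add(-1575, 879), -2815), -1)) = Mul(3847, Pow(Add(-696, -2815), -1)) = Mul(3847, Pow(-3511, -1)) = Mul(3847, Rational(-1, 3511)) = Rational(-3847, 3511)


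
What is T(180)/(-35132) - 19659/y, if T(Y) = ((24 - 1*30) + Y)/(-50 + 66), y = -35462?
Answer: 2761097355/4983403936 ≈ 0.55406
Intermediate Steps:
T(Y) = -3/8 + Y/16 (T(Y) = ((24 - 30) + Y)/16 = (-6 + Y)*(1/16) = -3/8 + Y/16)
T(180)/(-35132) - 19659/y = (-3/8 + (1/16)*180)/(-35132) - 19659/(-35462) = (-3/8 + 45/4)*(-1/35132) - 19659*(-1/35462) = (87/8)*(-1/35132) + 19659/35462 = -87/281056 + 19659/35462 = 2761097355/4983403936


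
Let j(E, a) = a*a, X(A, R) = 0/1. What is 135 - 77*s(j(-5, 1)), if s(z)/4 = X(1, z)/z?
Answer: 135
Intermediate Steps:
X(A, R) = 0 (X(A, R) = 0*1 = 0)
j(E, a) = a²
s(z) = 0 (s(z) = 4*(0/z) = 4*0 = 0)
135 - 77*s(j(-5, 1)) = 135 - 77*0 = 135 + 0 = 135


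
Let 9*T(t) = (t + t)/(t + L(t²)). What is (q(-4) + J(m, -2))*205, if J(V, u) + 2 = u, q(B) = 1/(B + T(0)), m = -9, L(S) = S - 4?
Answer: -3485/4 ≈ -871.25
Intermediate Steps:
L(S) = -4 + S
T(t) = 2*t/(9*(-4 + t + t²)) (T(t) = ((t + t)/(t + (-4 + t²)))/9 = ((2*t)/(-4 + t + t²))/9 = (2*t/(-4 + t + t²))/9 = 2*t/(9*(-4 + t + t²)))
q(B) = 1/B (q(B) = 1/(B + (2/9)*0/(-4 + 0 + 0²)) = 1/(B + (2/9)*0/(-4 + 0 + 0)) = 1/(B + (2/9)*0/(-4)) = 1/(B + (2/9)*0*(-¼)) = 1/(B + 0) = 1/B)
J(V, u) = -2 + u
(q(-4) + J(m, -2))*205 = (1/(-4) + (-2 - 2))*205 = (-¼ - 4)*205 = -17/4*205 = -3485/4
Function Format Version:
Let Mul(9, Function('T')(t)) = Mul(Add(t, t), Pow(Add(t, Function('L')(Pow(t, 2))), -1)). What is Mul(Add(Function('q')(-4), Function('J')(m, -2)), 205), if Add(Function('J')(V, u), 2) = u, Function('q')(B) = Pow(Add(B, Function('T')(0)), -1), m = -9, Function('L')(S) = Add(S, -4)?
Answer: Rational(-3485, 4) ≈ -871.25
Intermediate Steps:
Function('L')(S) = Add(-4, S)
Function('T')(t) = Mul(Rational(2, 9), t, Pow(Add(-4, t, Pow(t, 2)), -1)) (Function('T')(t) = Mul(Rational(1, 9), Mul(Add(t, t), Pow(Add(t, Add(-4, Pow(t, 2))), -1))) = Mul(Rational(1, 9), Mul(Mul(2, t), Pow(Add(-4, t, Pow(t, 2)), -1))) = Mul(Rational(1, 9), Mul(2, t, Pow(Add(-4, t, Pow(t, 2)), -1))) = Mul(Rational(2, 9), t, Pow(Add(-4, t, Pow(t, 2)), -1)))
Function('q')(B) = Pow(B, -1) (Function('q')(B) = Pow(Add(B, Mul(Rational(2, 9), 0, Pow(Add(-4, 0, Pow(0, 2)), -1))), -1) = Pow(Add(B, Mul(Rational(2, 9), 0, Pow(Add(-4, 0, 0), -1))), -1) = Pow(Add(B, Mul(Rational(2, 9), 0, Pow(-4, -1))), -1) = Pow(Add(B, Mul(Rational(2, 9), 0, Rational(-1, 4))), -1) = Pow(Add(B, 0), -1) = Pow(B, -1))
Function('J')(V, u) = Add(-2, u)
Mul(Add(Function('q')(-4), Function('J')(m, -2)), 205) = Mul(Add(Pow(-4, -1), Add(-2, -2)), 205) = Mul(Add(Rational(-1, 4), -4), 205) = Mul(Rational(-17, 4), 205) = Rational(-3485, 4)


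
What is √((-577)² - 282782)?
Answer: √50147 ≈ 223.94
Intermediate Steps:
√((-577)² - 282782) = √(332929 - 282782) = √50147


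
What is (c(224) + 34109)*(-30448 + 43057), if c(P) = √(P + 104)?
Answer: 430080381 + 25218*√82 ≈ 4.3031e+8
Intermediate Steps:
c(P) = √(104 + P)
(c(224) + 34109)*(-30448 + 43057) = (√(104 + 224) + 34109)*(-30448 + 43057) = (√328 + 34109)*12609 = (2*√82 + 34109)*12609 = (34109 + 2*√82)*12609 = 430080381 + 25218*√82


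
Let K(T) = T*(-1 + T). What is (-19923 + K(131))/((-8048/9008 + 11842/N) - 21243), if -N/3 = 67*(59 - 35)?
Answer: 3928566708/28851606067 ≈ 0.13616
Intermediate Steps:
N = -4824 (N = -201*(59 - 35) = -201*24 = -3*1608 = -4824)
(-19923 + K(131))/((-8048/9008 + 11842/N) - 21243) = (-19923 + 131*(-1 + 131))/((-8048/9008 + 11842/(-4824)) - 21243) = (-19923 + 131*130)/((-8048*1/9008 + 11842*(-1/4824)) - 21243) = (-19923 + 17030)/((-503/563 - 5921/2412) - 21243) = -2893/(-4546759/1357956 - 21243) = -2893/(-28851606067/1357956) = -2893*(-1357956/28851606067) = 3928566708/28851606067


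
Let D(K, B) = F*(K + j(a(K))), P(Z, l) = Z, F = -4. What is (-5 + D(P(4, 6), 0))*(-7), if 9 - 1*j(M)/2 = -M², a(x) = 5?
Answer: 2051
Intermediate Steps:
j(M) = 18 + 2*M² (j(M) = 18 - (-2)*M² = 18 + 2*M²)
D(K, B) = -272 - 4*K (D(K, B) = -4*(K + (18 + 2*5²)) = -4*(K + (18 + 2*25)) = -4*(K + (18 + 50)) = -4*(K + 68) = -4*(68 + K) = -272 - 4*K)
(-5 + D(P(4, 6), 0))*(-7) = (-5 + (-272 - 4*4))*(-7) = (-5 + (-272 - 16))*(-7) = (-5 - 288)*(-7) = -293*(-7) = 2051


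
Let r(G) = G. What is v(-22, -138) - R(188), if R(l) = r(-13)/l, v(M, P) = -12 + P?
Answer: -28187/188 ≈ -149.93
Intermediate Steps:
R(l) = -13/l
v(-22, -138) - R(188) = (-12 - 138) - (-13)/188 = -150 - (-13)/188 = -150 - 1*(-13/188) = -150 + 13/188 = -28187/188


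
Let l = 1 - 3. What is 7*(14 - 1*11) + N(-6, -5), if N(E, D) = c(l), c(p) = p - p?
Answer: 21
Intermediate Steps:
l = -2
c(p) = 0
N(E, D) = 0
7*(14 - 1*11) + N(-6, -5) = 7*(14 - 1*11) + 0 = 7*(14 - 11) + 0 = 7*3 + 0 = 21 + 0 = 21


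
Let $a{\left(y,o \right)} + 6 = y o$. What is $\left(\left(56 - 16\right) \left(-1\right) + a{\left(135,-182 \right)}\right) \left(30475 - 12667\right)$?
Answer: $-438361728$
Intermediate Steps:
$a{\left(y,o \right)} = -6 + o y$ ($a{\left(y,o \right)} = -6 + y o = -6 + o y$)
$\left(\left(56 - 16\right) \left(-1\right) + a{\left(135,-182 \right)}\right) \left(30475 - 12667\right) = \left(\left(56 - 16\right) \left(-1\right) - 24576\right) \left(30475 - 12667\right) = \left(40 \left(-1\right) - 24576\right) 17808 = \left(-40 - 24576\right) 17808 = \left(-24616\right) 17808 = -438361728$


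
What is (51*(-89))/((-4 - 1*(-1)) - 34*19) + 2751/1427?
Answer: 8262552/926123 ≈ 8.9217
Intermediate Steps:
(51*(-89))/((-4 - 1*(-1)) - 34*19) + 2751/1427 = -4539/((-4 + 1) - 646) + 2751*(1/1427) = -4539/(-3 - 646) + 2751/1427 = -4539/(-649) + 2751/1427 = -4539*(-1/649) + 2751/1427 = 4539/649 + 2751/1427 = 8262552/926123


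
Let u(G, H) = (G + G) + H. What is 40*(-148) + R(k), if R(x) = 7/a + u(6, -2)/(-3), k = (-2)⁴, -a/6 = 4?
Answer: -47389/8 ≈ -5923.6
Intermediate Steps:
a = -24 (a = -6*4 = -24)
k = 16
u(G, H) = H + 2*G (u(G, H) = 2*G + H = H + 2*G)
R(x) = -29/8 (R(x) = 7/(-24) + (-2 + 2*6)/(-3) = 7*(-1/24) + (-2 + 12)*(-⅓) = -7/24 + 10*(-⅓) = -7/24 - 10/3 = -29/8)
40*(-148) + R(k) = 40*(-148) - 29/8 = -5920 - 29/8 = -47389/8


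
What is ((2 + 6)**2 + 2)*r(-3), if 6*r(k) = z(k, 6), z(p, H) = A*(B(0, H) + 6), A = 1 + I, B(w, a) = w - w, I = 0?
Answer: 66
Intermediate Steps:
B(w, a) = 0
A = 1 (A = 1 + 0 = 1)
z(p, H) = 6 (z(p, H) = 1*(0 + 6) = 1*6 = 6)
r(k) = 1 (r(k) = (1/6)*6 = 1)
((2 + 6)**2 + 2)*r(-3) = ((2 + 6)**2 + 2)*1 = (8**2 + 2)*1 = (64 + 2)*1 = 66*1 = 66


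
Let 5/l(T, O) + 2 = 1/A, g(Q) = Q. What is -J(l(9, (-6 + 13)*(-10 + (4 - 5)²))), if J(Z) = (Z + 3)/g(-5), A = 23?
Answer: 4/45 ≈ 0.088889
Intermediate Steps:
l(T, O) = -23/9 (l(T, O) = 5/(-2 + 1/23) = 5/(-45/23) = 5*(-23/45) = -23/9)
J(Z) = -⅗ - Z/5 (J(Z) = (Z + 3)/(-5) = (3 + Z)*(-⅕) = -⅗ - Z/5)
-J(l(9, (-6 + 13)*(-10 + (4 - 5)²))) = -(-⅗ - ⅕*(-23/9)) = -(-⅗ + 23/45) = -1*(-4/45) = 4/45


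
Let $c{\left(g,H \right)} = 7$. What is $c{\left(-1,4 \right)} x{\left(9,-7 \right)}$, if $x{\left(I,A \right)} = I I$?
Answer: $567$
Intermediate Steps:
$x{\left(I,A \right)} = I^{2}$
$c{\left(-1,4 \right)} x{\left(9,-7 \right)} = 7 \cdot 9^{2} = 7 \cdot 81 = 567$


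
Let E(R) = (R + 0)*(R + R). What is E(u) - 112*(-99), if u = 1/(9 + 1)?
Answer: 554401/50 ≈ 11088.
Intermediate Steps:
u = ⅒ (u = 1/10 = ⅒ ≈ 0.10000)
E(R) = 2*R² (E(R) = R*(2*R) = 2*R²)
E(u) - 112*(-99) = 2*(⅒)² - 112*(-99) = 2*(1/100) + 11088 = 1/50 + 11088 = 554401/50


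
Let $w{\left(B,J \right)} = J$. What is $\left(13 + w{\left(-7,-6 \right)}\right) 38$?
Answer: $266$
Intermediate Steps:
$\left(13 + w{\left(-7,-6 \right)}\right) 38 = \left(13 - 6\right) 38 = 7 \cdot 38 = 266$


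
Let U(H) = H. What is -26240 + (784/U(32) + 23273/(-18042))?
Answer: -236501662/9021 ≈ -26217.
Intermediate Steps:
-26240 + (784/U(32) + 23273/(-18042)) = -26240 + (784/32 + 23273/(-18042)) = -26240 + (784*(1/32) + 23273*(-1/18042)) = -26240 + (49/2 - 23273/18042) = -26240 + 209378/9021 = -236501662/9021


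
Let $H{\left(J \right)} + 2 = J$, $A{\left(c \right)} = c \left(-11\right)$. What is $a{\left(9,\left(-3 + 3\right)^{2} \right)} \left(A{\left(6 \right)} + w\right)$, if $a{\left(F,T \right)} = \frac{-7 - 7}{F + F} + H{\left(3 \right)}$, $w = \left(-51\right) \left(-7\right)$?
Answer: $\frac{194}{3} \approx 64.667$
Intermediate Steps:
$A{\left(c \right)} = - 11 c$
$H{\left(J \right)} = -2 + J$
$w = 357$
$a{\left(F,T \right)} = 1 - \frac{7}{F}$ ($a{\left(F,T \right)} = \frac{-7 - 7}{F + F} + \left(-2 + 3\right) = - \frac{14}{2 F} + 1 = - 14 \frac{1}{2 F} + 1 = - \frac{7}{F} + 1 = 1 - \frac{7}{F}$)
$a{\left(9,\left(-3 + 3\right)^{2} \right)} \left(A{\left(6 \right)} + w\right) = \frac{-7 + 9}{9} \left(\left(-11\right) 6 + 357\right) = \frac{1}{9} \cdot 2 \left(-66 + 357\right) = \frac{2}{9} \cdot 291 = \frac{194}{3}$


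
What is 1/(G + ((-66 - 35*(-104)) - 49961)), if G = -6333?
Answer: -1/52720 ≈ -1.8968e-5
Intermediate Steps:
1/(G + ((-66 - 35*(-104)) - 49961)) = 1/(-6333 + ((-66 - 35*(-104)) - 49961)) = 1/(-6333 + ((-66 + 3640) - 49961)) = 1/(-6333 + (3574 - 49961)) = 1/(-6333 - 46387) = 1/(-52720) = -1/52720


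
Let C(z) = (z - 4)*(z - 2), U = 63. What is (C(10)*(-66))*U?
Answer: -199584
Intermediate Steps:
C(z) = (-4 + z)*(-2 + z)
(C(10)*(-66))*U = ((8 + 10² - 6*10)*(-66))*63 = ((8 + 100 - 60)*(-66))*63 = (48*(-66))*63 = -3168*63 = -199584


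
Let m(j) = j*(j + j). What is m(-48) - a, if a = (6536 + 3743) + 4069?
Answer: -9740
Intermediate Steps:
a = 14348 (a = 10279 + 4069 = 14348)
m(j) = 2*j² (m(j) = j*(2*j) = 2*j²)
m(-48) - a = 2*(-48)² - 1*14348 = 2*2304 - 14348 = 4608 - 14348 = -9740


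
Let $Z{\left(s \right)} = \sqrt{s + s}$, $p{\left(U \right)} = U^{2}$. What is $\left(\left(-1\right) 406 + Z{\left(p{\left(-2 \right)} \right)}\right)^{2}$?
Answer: $164844 - 1624 \sqrt{2} \approx 1.6255 \cdot 10^{5}$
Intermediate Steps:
$Z{\left(s \right)} = \sqrt{2} \sqrt{s}$ ($Z{\left(s \right)} = \sqrt{2 s} = \sqrt{2} \sqrt{s}$)
$\left(\left(-1\right) 406 + Z{\left(p{\left(-2 \right)} \right)}\right)^{2} = \left(\left(-1\right) 406 + \sqrt{2} \sqrt{\left(-2\right)^{2}}\right)^{2} = \left(-406 + \sqrt{2} \sqrt{4}\right)^{2} = \left(-406 + \sqrt{2} \cdot 2\right)^{2} = \left(-406 + 2 \sqrt{2}\right)^{2}$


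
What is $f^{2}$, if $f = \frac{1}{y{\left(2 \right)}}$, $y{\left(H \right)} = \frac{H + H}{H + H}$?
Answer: $1$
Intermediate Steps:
$y{\left(H \right)} = 1$ ($y{\left(H \right)} = \frac{2 H}{2 H} = 2 H \frac{1}{2 H} = 1$)
$f = 1$ ($f = 1^{-1} = 1$)
$f^{2} = 1^{2} = 1$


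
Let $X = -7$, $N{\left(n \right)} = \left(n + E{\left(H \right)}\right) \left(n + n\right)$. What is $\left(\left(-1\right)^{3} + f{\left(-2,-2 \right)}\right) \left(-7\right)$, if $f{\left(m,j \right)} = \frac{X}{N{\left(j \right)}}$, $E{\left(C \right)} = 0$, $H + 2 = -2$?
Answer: $\frac{105}{8} \approx 13.125$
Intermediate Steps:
$H = -4$ ($H = -2 - 2 = -4$)
$N{\left(n \right)} = 2 n^{2}$ ($N{\left(n \right)} = \left(n + 0\right) \left(n + n\right) = n 2 n = 2 n^{2}$)
$f{\left(m,j \right)} = - \frac{7}{2 j^{2}}$
$\left(\left(-1\right)^{3} + f{\left(-2,-2 \right)}\right) \left(-7\right) = \left(\left(-1\right)^{3} - \frac{7}{2 \cdot 4}\right) \left(-7\right) = \left(-1 - \frac{7}{8}\right) \left(-7\right) = \left(- \frac{15}{8}\right) \left(-7\right) = \frac{105}{8}$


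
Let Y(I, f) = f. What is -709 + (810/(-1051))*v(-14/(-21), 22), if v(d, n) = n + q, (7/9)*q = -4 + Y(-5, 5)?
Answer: -5348143/7357 ≈ -726.95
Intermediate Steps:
q = 9/7 (q = 9*(-4 + 5)/7 = (9/7)*1 = 9/7 ≈ 1.2857)
v(d, n) = 9/7 + n (v(d, n) = n + 9/7 = 9/7 + n)
-709 + (810/(-1051))*v(-14/(-21), 22) = -709 + (810/(-1051))*(9/7 + 22) = -709 + (810*(-1/1051))*(163/7) = -709 - 810/1051*163/7 = -709 - 132030/7357 = -5348143/7357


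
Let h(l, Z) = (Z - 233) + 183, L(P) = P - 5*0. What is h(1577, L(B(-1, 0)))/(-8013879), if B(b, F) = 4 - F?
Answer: 46/8013879 ≈ 5.7400e-6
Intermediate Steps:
L(P) = P (L(P) = P + 0 = P)
h(l, Z) = -50 + Z (h(l, Z) = (-233 + Z) + 183 = -50 + Z)
h(1577, L(B(-1, 0)))/(-8013879) = (-50 + (4 - 1*0))/(-8013879) = (-50 + (4 + 0))*(-1/8013879) = (-50 + 4)*(-1/8013879) = -46*(-1/8013879) = 46/8013879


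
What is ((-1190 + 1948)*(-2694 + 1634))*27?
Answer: -21693960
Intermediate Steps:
((-1190 + 1948)*(-2694 + 1634))*27 = (758*(-1060))*27 = -803480*27 = -21693960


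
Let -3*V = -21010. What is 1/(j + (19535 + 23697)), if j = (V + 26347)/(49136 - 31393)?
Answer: 53229/2301296179 ≈ 2.3130e-5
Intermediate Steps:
V = 21010/3 (V = -1/3*(-21010) = 21010/3 ≈ 7003.3)
j = 100051/53229 (j = (21010/3 + 26347)/(49136 - 31393) = (100051/3)/17743 = (100051/3)*(1/17743) = 100051/53229 ≈ 1.8796)
1/(j + (19535 + 23697)) = 1/(100051/53229 + (19535 + 23697)) = 1/(100051/53229 + 43232) = 1/(2301296179/53229) = 53229/2301296179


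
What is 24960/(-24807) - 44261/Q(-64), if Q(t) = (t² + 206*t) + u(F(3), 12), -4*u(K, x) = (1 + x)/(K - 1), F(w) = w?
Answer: 2322948232/601296873 ≈ 3.8632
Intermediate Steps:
u(K, x) = -(1 + x)/(4*(-1 + K)) (u(K, x) = -(1 + x)/(4*(K - 1)) = -(1 + x)/(4*(-1 + K)))
Q(t) = -13/8 + t² + 206*t (Q(t) = (t² + 206*t) + (-1 - 1*12)/(4*(-1 + 3)) = (t² + 206*t) + (¼)*(-1 - 12)/2 = (t² + 206*t) + (¼)*(½)*(-13) = (t² + 206*t) - 13/8 = -13/8 + t² + 206*t)
24960/(-24807) - 44261/Q(-64) = 24960/(-24807) - 44261/(-13/8 + (-64)² + 206*(-64)) = 24960*(-1/24807) - 44261/(-13/8 + 4096 - 13184) = -8320/8269 - 44261/(-72717/8) = -8320/8269 - 44261*(-8/72717) = -8320/8269 + 354088/72717 = 2322948232/601296873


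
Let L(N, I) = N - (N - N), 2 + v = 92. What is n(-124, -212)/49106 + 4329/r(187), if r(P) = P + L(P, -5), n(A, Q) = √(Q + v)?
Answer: 4329/374 + I*√122/49106 ≈ 11.575 + 0.00022493*I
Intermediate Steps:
v = 90 (v = -2 + 92 = 90)
L(N, I) = N (L(N, I) = N - 1*0 = N + 0 = N)
n(A, Q) = √(90 + Q) (n(A, Q) = √(Q + 90) = √(90 + Q))
r(P) = 2*P (r(P) = P + P = 2*P)
n(-124, -212)/49106 + 4329/r(187) = √(90 - 212)/49106 + 4329/((2*187)) = √(-122)*(1/49106) + 4329/374 = (I*√122)*(1/49106) + 4329*(1/374) = I*√122/49106 + 4329/374 = 4329/374 + I*√122/49106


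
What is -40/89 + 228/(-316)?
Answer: -8233/7031 ≈ -1.1710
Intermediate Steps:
-40/89 + 228/(-316) = -40*1/89 + 228*(-1/316) = -40/89 - 57/79 = -8233/7031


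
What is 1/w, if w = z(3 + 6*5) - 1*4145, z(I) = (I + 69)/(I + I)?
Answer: -11/45578 ≈ -0.00024134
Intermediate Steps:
z(I) = (69 + I)/(2*I) (z(I) = (69 + I)/((2*I)) = (69 + I)*(1/(2*I)) = (69 + I)/(2*I))
w = -45578/11 (w = (69 + (3 + 6*5))/(2*(3 + 6*5)) - 1*4145 = (69 + (3 + 30))/(2*(3 + 30)) - 4145 = (1/2)*(69 + 33)/33 - 4145 = (1/2)*(1/33)*102 - 4145 = 17/11 - 4145 = -45578/11 ≈ -4143.5)
1/w = 1/(-45578/11) = -11/45578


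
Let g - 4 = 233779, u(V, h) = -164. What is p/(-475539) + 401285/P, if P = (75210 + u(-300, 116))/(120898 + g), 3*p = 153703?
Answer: 203047768354272107/107061899382 ≈ 1.8965e+6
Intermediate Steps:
p = 153703/3 (p = (1/3)*153703 = 153703/3 ≈ 51234.)
g = 233783 (g = 4 + 233779 = 233783)
P = 75046/354681 (P = (75210 - 164)/(120898 + 233783) = 75046/354681 ≈ 0.21159)
p/(-475539) + 401285/P = (153703/3)/(-475539) + 401285/(75046/354681) = (153703/3)*(-1/475539) + 401285*(354681/75046) = -153703/1426617 + 142328165085/75046 = 203047768354272107/107061899382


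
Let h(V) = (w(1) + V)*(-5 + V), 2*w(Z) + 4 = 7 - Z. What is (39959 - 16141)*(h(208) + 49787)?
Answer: 2196353052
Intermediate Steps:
w(Z) = 3/2 - Z/2 (w(Z) = -2 + (7 - Z)/2 = -2 + (7/2 - Z/2) = 3/2 - Z/2)
h(V) = (1 + V)*(-5 + V) (h(V) = ((3/2 - ½*1) + V)*(-5 + V) = ((3/2 - ½) + V)*(-5 + V) = (1 + V)*(-5 + V))
(39959 - 16141)*(h(208) + 49787) = (39959 - 16141)*((-5 + 208² - 4*208) + 49787) = 23818*((-5 + 43264 - 832) + 49787) = 23818*(42427 + 49787) = 23818*92214 = 2196353052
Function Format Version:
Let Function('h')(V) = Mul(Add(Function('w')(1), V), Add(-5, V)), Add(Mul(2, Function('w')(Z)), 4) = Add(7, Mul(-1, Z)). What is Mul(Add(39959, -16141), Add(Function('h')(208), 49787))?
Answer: 2196353052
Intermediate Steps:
Function('w')(Z) = Add(Rational(3, 2), Mul(Rational(-1, 2), Z)) (Function('w')(Z) = Add(-2, Mul(Rational(1, 2), Add(7, Mul(-1, Z)))) = Add(-2, Add(Rational(7, 2), Mul(Rational(-1, 2), Z))) = Add(Rational(3, 2), Mul(Rational(-1, 2), Z)))
Function('h')(V) = Mul(Add(1, V), Add(-5, V)) (Function('h')(V) = Mul(Add(Add(Rational(3, 2), Mul(Rational(-1, 2), 1)), V), Add(-5, V)) = Mul(Add(Add(Rational(3, 2), Rational(-1, 2)), V), Add(-5, V)) = Mul(Add(1, V), Add(-5, V)))
Mul(Add(39959, -16141), Add(Function('h')(208), 49787)) = Mul(Add(39959, -16141), Add(Add(-5, Pow(208, 2), Mul(-4, 208)), 49787)) = Mul(23818, Add(Add(-5, 43264, -832), 49787)) = Mul(23818, Add(42427, 49787)) = Mul(23818, 92214) = 2196353052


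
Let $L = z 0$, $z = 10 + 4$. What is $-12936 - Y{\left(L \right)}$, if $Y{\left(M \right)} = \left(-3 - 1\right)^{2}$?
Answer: $-12952$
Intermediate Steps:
$z = 14$
$L = 0$ ($L = 14 \cdot 0 = 0$)
$Y{\left(M \right)} = 16$ ($Y{\left(M \right)} = \left(-4\right)^{2} = 16$)
$-12936 - Y{\left(L \right)} = -12936 - 16 = -12952$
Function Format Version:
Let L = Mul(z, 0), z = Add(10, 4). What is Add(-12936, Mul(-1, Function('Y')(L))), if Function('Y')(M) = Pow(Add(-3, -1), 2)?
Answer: -12952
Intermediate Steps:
z = 14
L = 0 (L = Mul(14, 0) = 0)
Function('Y')(M) = 16 (Function('Y')(M) = Pow(-4, 2) = 16)
Add(-12936, Mul(-1, Function('Y')(L))) = Add(-12936, Mul(-1, 16)) = Add(-12936, -16) = -12952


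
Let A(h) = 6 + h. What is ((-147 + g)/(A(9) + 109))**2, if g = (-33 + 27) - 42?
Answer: 38025/15376 ≈ 2.4730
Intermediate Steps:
g = -48 (g = -6 - 42 = -48)
((-147 + g)/(A(9) + 109))**2 = ((-147 - 48)/((6 + 9) + 109))**2 = (-195/(15 + 109))**2 = (-195/124)**2 = 38025/15376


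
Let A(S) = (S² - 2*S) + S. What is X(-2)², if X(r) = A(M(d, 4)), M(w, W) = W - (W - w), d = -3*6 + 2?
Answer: 73984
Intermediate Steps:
d = -16 (d = -18 + 2 = -16)
M(w, W) = w (M(w, W) = W + (w - W) = w)
A(S) = S² - S
X(r) = 272 (X(r) = -16*(-1 - 16) = -16*(-17) = 272)
X(-2)² = 272² = 73984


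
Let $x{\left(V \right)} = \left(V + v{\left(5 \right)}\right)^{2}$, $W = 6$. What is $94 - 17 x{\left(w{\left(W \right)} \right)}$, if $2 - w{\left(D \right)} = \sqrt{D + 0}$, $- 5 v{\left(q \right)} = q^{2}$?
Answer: $-161 - 102 \sqrt{6} \approx -410.85$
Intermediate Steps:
$v{\left(q \right)} = - \frac{q^{2}}{5}$
$w{\left(D \right)} = 2 - \sqrt{D}$ ($w{\left(D \right)} = 2 - \sqrt{D + 0} = 2 - \sqrt{D}$)
$x{\left(V \right)} = \left(-5 + V\right)^{2}$ ($x{\left(V \right)} = \left(V - \frac{5^{2}}{5}\right)^{2} = \left(V - 5\right)^{2} = \left(-5 + V\right)^{2}$)
$94 - 17 x{\left(w{\left(W \right)} \right)} = 94 - 17 \left(-5 + \left(2 - \sqrt{6}\right)\right)^{2} = 94 - 17 \left(-3 - \sqrt{6}\right)^{2}$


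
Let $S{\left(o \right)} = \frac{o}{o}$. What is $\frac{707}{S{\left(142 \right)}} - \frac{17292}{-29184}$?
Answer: $\frac{1720865}{2432} \approx 707.59$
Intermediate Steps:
$S{\left(o \right)} = 1$
$\frac{707}{S{\left(142 \right)}} - \frac{17292}{-29184} = \frac{707}{1} - \frac{17292}{-29184} = 707 \cdot 1 - - \frac{1441}{2432} = 707 + \frac{1441}{2432} = \frac{1720865}{2432}$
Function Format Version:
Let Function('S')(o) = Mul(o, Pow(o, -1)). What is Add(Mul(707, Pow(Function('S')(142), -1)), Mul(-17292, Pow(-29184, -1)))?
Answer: Rational(1720865, 2432) ≈ 707.59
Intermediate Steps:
Function('S')(o) = 1
Add(Mul(707, Pow(Function('S')(142), -1)), Mul(-17292, Pow(-29184, -1))) = Add(Mul(707, Pow(1, -1)), Mul(-17292, Pow(-29184, -1))) = Add(Mul(707, 1), Mul(-17292, Rational(-1, 29184))) = Add(707, Rational(1441, 2432)) = Rational(1720865, 2432)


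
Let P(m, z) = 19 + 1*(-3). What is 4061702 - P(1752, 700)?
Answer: 4061686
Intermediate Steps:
P(m, z) = 16 (P(m, z) = 19 - 3 = 16)
4061702 - P(1752, 700) = 4061702 - 1*16 = 4061702 - 16 = 4061686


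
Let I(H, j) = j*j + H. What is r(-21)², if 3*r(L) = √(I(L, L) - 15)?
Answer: 45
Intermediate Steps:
I(H, j) = H + j² (I(H, j) = j² + H = H + j²)
r(L) = √(-15 + L + L²)/3 (r(L) = √((L + L²) - 15)/3 = √(-15 + L + L²)/3)
r(-21)² = (√(-15 - 21 + (-21)²)/3)² = (√(-15 - 21 + 441)/3)² = (√405/3)² = ((9*√5)/3)² = (3*√5)² = 45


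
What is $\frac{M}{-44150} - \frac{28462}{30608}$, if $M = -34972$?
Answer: $- \frac{46543581}{337835800} \approx -0.13777$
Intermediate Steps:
$\frac{M}{-44150} - \frac{28462}{30608} = - \frac{34972}{-44150} - \frac{28462}{30608} = \left(-34972\right) \left(- \frac{1}{44150}\right) - \frac{14231}{15304} = \frac{17486}{22075} - \frac{14231}{15304} = - \frac{46543581}{337835800}$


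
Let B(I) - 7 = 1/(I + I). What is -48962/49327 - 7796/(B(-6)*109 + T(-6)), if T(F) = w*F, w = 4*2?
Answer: -5029396606/417849017 ≈ -12.036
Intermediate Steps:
w = 8
B(I) = 7 + 1/(2*I) (B(I) = 7 + 1/(I + I) = 7 + 1/(2*I))
T(F) = 8*F
-48962/49327 - 7796/(B(-6)*109 + T(-6)) = -48962/49327 - 7796/((7 + (1/2)/(-6))*109 + 8*(-6)) = -48962*1/49327 - 7796/((7 + (1/2)*(-1/6))*109 - 48) = -48962/49327 - 7796/((7 - 1/12)*109 - 48) = -48962/49327 - 7796/((83/12)*109 - 48) = -48962/49327 - 7796/(9047/12 - 48) = -48962/49327 - 7796/8471/12 = -48962/49327 - 7796*12/8471 = -48962/49327 - 93552/8471 = -5029396606/417849017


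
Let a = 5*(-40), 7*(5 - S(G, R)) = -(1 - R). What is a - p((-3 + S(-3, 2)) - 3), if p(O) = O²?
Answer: -9864/49 ≈ -201.31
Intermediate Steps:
S(G, R) = 36/7 - R/7 (S(G, R) = 5 - (-1)*(1 - R)/7 = 5 - (-1 + R)/7 = 5 + (⅐ - R/7) = 36/7 - R/7)
a = -200
a - p((-3 + S(-3, 2)) - 3) = -200 - ((-3 + (36/7 - ⅐*2)) - 3)² = -200 - ((-3 + (36/7 - 2/7)) - 3)² = -200 - ((-3 + 34/7) - 3)² = -200 - (13/7 - 3)² = -200 - (-8/7)² = -200 - 1*64/49 = -200 - 64/49 = -9864/49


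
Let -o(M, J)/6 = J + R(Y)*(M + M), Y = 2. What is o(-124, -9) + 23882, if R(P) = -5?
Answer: 16496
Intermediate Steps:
o(M, J) = -6*J + 60*M (o(M, J) = -6*(J - 5*(M + M)) = -6*(J - 10*M) = -6*J + 60*M)
o(-124, -9) + 23882 = (-6*(-9) + 60*(-124)) + 23882 = (54 - 7440) + 23882 = -7386 + 23882 = 16496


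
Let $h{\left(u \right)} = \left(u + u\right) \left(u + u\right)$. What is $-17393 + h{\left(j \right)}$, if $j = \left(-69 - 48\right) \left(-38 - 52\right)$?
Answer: $443506207$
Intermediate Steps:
$j = 10530$ ($j = \left(-117\right) \left(-90\right) = 10530$)
$h{\left(u \right)} = 4 u^{2}$ ($h{\left(u \right)} = 2 u 2 u = 4 u^{2}$)
$-17393 + h{\left(j \right)} = -17393 + 4 \cdot 10530^{2} = -17393 + 4 \cdot 110880900 = -17393 + 443523600 = 443506207$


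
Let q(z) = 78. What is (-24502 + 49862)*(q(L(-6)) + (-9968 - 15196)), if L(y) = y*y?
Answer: -636180960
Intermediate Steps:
L(y) = y**2
(-24502 + 49862)*(q(L(-6)) + (-9968 - 15196)) = (-24502 + 49862)*(78 + (-9968 - 15196)) = 25360*(78 - 25164) = 25360*(-25086) = -636180960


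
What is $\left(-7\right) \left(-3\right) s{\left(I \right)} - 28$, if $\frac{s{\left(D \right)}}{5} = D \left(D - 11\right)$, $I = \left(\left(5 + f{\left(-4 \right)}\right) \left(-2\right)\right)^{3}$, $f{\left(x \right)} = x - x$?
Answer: $106154972$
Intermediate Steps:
$f{\left(x \right)} = 0$
$I = -1000$ ($I = \left(\left(5 + 0\right) \left(-2\right)\right)^{3} = \left(5 \left(-2\right)\right)^{3} = \left(-10\right)^{3} = -1000$)
$s{\left(D \right)} = 5 D \left(-11 + D\right)$ ($s{\left(D \right)} = 5 D \left(D - 11\right) = 5 D \left(-11 + D\right)$)
$\left(-7\right) \left(-3\right) s{\left(I \right)} - 28 = \left(-7\right) \left(-3\right) 5 \left(-1000\right) \left(-11 - 1000\right) - 28 = 21 \cdot 5 \left(-1000\right) \left(-1011\right) - 28 = 21 \cdot 5055000 - 28 = 106155000 - 28 = 106154972$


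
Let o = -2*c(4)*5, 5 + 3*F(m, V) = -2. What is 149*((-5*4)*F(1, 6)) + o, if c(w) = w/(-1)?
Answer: 20980/3 ≈ 6993.3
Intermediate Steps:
F(m, V) = -7/3 (F(m, V) = -5/3 + (1/3)*(-2) = -5/3 - 2/3 = -7/3)
c(w) = -w (c(w) = w*(-1) = -w)
o = 40 (o = -(-2)*4*5 = -2*(-4)*5 = 8*5 = 40)
149*((-5*4)*F(1, 6)) + o = 149*(-5*4*(-7/3)) + 40 = 149*(-20*(-7/3)) + 40 = 149*(140/3) + 40 = 20860/3 + 40 = 20980/3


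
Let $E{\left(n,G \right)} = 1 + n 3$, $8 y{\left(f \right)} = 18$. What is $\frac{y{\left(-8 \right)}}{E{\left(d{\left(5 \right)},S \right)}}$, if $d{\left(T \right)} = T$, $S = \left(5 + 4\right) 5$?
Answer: $\frac{9}{64} \approx 0.14063$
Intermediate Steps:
$S = 45$ ($S = 9 \cdot 5 = 45$)
$y{\left(f \right)} = \frac{9}{4}$ ($y{\left(f \right)} = \frac{1}{8} \cdot 18 = \frac{9}{4}$)
$E{\left(n,G \right)} = 1 + 3 n$
$\frac{y{\left(-8 \right)}}{E{\left(d{\left(5 \right)},S \right)}} = \frac{9}{4 \left(1 + 3 \cdot 5\right)} = \frac{9}{4 \left(1 + 15\right)} = \frac{9}{4 \cdot 16} = \frac{9}{4} \cdot \frac{1}{16} = \frac{9}{64}$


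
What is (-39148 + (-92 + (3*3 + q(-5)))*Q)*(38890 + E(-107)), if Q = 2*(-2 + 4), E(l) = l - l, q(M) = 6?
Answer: -1534443840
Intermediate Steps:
E(l) = 0
Q = 4 (Q = 2*2 = 4)
(-39148 + (-92 + (3*3 + q(-5)))*Q)*(38890 + E(-107)) = (-39148 + (-92 + (3*3 + 6))*4)*(38890 + 0) = (-39148 + (-92 + (9 + 6))*4)*38890 = (-39148 + (-92 + 15)*4)*38890 = (-39148 - 77*4)*38890 = (-39148 - 308)*38890 = -39456*38890 = -1534443840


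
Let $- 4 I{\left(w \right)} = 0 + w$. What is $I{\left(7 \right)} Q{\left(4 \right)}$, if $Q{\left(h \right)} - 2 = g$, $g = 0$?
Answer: $- \frac{7}{2} \approx -3.5$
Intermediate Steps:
$I{\left(w \right)} = - \frac{w}{4}$ ($I{\left(w \right)} = - \frac{0 + w}{4} = - \frac{w}{4}$)
$Q{\left(h \right)} = 2$ ($Q{\left(h \right)} = 2 + 0 = 2$)
$I{\left(7 \right)} Q{\left(4 \right)} = \left(- \frac{1}{4}\right) 7 \cdot 2 = \left(- \frac{7}{4}\right) 2 = - \frac{7}{2}$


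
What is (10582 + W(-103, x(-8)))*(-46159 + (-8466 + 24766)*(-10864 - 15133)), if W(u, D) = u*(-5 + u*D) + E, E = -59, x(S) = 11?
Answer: -54134590472883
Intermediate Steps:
W(u, D) = -59 + u*(-5 + D*u) (W(u, D) = u*(-5 + u*D) - 59 = u*(-5 + D*u) - 59 = -59 + u*(-5 + D*u))
(10582 + W(-103, x(-8)))*(-46159 + (-8466 + 24766)*(-10864 - 15133)) = (10582 + (-59 - 5*(-103) + 11*(-103)²))*(-46159 + (-8466 + 24766)*(-10864 - 15133)) = (10582 + (-59 + 515 + 11*10609))*(-46159 + 16300*(-25997)) = (10582 + (-59 + 515 + 116699))*(-46159 - 423751100) = (10582 + 117155)*(-423797259) = 127737*(-423797259) = -54134590472883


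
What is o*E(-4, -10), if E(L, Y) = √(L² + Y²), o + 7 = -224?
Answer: -462*√29 ≈ -2487.9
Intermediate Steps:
o = -231 (o = -7 - 224 = -231)
o*E(-4, -10) = -231*√((-4)² + (-10)²) = -231*√(16 + 100) = -462*√29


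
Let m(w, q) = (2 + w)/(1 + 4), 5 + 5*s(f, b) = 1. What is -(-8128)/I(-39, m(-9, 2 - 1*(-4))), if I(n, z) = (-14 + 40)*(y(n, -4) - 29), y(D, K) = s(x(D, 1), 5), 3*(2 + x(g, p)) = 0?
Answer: -20320/1937 ≈ -10.490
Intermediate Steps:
x(g, p) = -2 (x(g, p) = -2 + (⅓)*0 = -2 + 0 = -2)
s(f, b) = -⅘ (s(f, b) = -1 + (⅕)*1 = -1 + ⅕ = -⅘)
y(D, K) = -⅘
m(w, q) = ⅖ + w/5 (m(w, q) = (2 + w)/5 = (2 + w)*(⅕) = ⅖ + w/5)
I(n, z) = -3874/5 (I(n, z) = (-14 + 40)*(-⅘ - 29) = 26*(-149/5) = -3874/5)
-(-8128)/I(-39, m(-9, 2 - 1*(-4))) = -(-8128)/(-3874/5) = -(-8128)*(-5)/3874 = -1*20320/1937 = -20320/1937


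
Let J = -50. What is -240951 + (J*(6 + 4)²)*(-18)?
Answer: -150951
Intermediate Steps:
-240951 + (J*(6 + 4)²)*(-18) = -240951 - 50*(6 + 4)²*(-18) = -240951 - 50*10²*(-18) = -240951 - 50*100*(-18) = -240951 - 5000*(-18) = -240951 + 90000 = -150951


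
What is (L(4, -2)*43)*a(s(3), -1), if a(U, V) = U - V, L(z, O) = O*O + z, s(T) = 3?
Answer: 1376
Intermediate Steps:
L(z, O) = z + O² (L(z, O) = O² + z = z + O²)
(L(4, -2)*43)*a(s(3), -1) = ((4 + (-2)²)*43)*(3 - 1*(-1)) = ((4 + 4)*43)*(3 + 1) = (8*43)*4 = 344*4 = 1376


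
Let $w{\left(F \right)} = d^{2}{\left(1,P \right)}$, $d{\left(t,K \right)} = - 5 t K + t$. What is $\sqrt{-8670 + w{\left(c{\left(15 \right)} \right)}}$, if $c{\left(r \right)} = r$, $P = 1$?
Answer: $i \sqrt{8654} \approx 93.027 i$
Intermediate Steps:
$d{\left(t,K \right)} = t - 5 K t$ ($d{\left(t,K \right)} = - 5 K t + t = t - 5 K t$)
$w{\left(F \right)} = 16$ ($w{\left(F \right)} = \left(1 \left(1 - 5\right)\right)^{2} = \left(1 \left(-4\right)\right)^{2} = \left(-4\right)^{2} = 16$)
$\sqrt{-8670 + w{\left(c{\left(15 \right)} \right)}} = \sqrt{-8670 + 16} = \sqrt{-8654} = i \sqrt{8654}$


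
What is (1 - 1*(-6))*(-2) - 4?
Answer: -18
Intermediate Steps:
(1 - 1*(-6))*(-2) - 4 = (1 + 6)*(-2) - 4 = 7*(-2) - 4 = -14 - 4 = -18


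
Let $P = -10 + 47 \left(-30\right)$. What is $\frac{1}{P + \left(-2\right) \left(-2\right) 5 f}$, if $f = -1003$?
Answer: $- \frac{1}{21480} \approx -4.6555 \cdot 10^{-5}$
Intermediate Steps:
$P = -1420$ ($P = -10 - 1410 = -1420$)
$\frac{1}{P + \left(-2\right) \left(-2\right) 5 f} = \frac{1}{-1420 + \left(-2\right) \left(-2\right) 5 \left(-1003\right)} = \frac{1}{-1420 + 4 \cdot 5 \left(-1003\right)} = \frac{1}{-1420 + 20 \left(-1003\right)} = \frac{1}{-1420 - 20060} = \frac{1}{-21480} = - \frac{1}{21480}$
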